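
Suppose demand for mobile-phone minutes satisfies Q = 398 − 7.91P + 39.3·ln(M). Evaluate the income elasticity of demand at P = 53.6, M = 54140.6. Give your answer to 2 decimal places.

At P = 53.6, M = 54140.6: Q = 402.368.
Holding P constant, ∂Q/∂M = 39.3/M = 0.000725888.
η_M = (∂Q/∂M)·(M/Q) = 0.000725888 × (54140.6/402.368) = 0.10.

0.10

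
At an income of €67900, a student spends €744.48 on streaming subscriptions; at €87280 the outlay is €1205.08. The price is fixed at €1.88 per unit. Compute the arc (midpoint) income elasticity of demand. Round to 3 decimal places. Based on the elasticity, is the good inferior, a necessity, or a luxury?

With a constant price, Q₁ = 744.48/1.88 = 396.000 and Q₂ = 1205.08/1.88 = 641.000 (equivalently, work directly with expenditure since P cancels).
Midpoint %ΔQ = (1205.08 − 744.48)/974.78 = 0.47252; midpoint %ΔI = (87280 − 67900)/77590 = 0.24977.
η = 0.47252 / 0.24977 = 1.892.
η > 1 ⇒ luxury.

1.892 (luxury)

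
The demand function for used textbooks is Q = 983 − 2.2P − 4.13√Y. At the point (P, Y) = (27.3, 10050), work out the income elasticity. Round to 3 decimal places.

-0.407

At P = 27.3, Y = 10050: Q = 508.909.
Holding P constant, ∂Q/∂Y = -4.13/(2√Y) = -0.0205986.
η_Y = (∂Q/∂Y)·(Y/Q) = -0.0205986 × (10050/508.909) = -0.407.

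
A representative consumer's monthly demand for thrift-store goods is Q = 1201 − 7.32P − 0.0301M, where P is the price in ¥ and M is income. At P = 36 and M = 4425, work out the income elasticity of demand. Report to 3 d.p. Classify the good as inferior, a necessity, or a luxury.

At P = 36, M = 4425: Q = 804.288.
Holding P constant, ∂Q/∂M = −0.0301.
η_M = (∂Q/∂M)·(M/Q) = -0.0301 × (4425/804.288) = -0.166.
Since η < 0, this is an inferior good.

-0.166 (inferior good)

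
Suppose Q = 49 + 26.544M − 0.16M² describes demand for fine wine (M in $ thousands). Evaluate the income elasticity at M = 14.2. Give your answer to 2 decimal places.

At M = 14.2: Q = 393.6624.
dQ/dM = 26.544 − 0.32M = 22.00000.
η = (dQ/dM)·(M/Q) = 22.00000 × (14.2/393.6624) = 0.79.

0.79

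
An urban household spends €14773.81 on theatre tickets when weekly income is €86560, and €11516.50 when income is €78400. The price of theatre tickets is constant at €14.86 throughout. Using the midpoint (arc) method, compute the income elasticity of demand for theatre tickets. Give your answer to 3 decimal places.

With a constant price, Q₁ = 14773.81/14.86 = 994.200 and Q₂ = 11516.50/14.86 = 775.000 (equivalently, work directly with expenditure since P cancels).
Midpoint %ΔQ = (11516.50 − 14773.81)/13145.16 = -0.24780; midpoint %ΔI = (78400 − 86560)/82480 = -0.09893.
η = -0.24780 / -0.09893 = 2.505.

2.505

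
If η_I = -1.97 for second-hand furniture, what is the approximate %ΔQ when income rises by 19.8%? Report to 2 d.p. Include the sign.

%ΔQ ≈ η × %ΔI = -1.97 × 19.8% = -39.01%.

-39.01%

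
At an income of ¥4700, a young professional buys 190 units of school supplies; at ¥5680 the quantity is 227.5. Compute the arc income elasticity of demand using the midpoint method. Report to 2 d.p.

ΔQ = 227.5 − 190 = 37.5; midpoint Q̄ = (190 + 227.5)/2 = 208.75.
ΔI = 5680 − 4700 = 980; midpoint Ī = (4700 + 5680)/2 = 5190.
η = (ΔQ/Q̄) ÷ (ΔI/Ī) = (37.5/208.75) ÷ (980/5190) = 0.95.

0.95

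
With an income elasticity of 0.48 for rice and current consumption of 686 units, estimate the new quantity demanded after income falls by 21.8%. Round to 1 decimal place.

%ΔQ ≈ η × %ΔI = 0.48 × (-21.8%) = -10.464%.
New Q ≈ 686 × (1 − 0.10464) = 614.2.

614.2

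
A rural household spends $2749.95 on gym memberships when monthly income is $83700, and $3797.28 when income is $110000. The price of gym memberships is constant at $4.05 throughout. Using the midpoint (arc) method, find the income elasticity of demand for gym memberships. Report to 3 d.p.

With a constant price, Q₁ = 2749.95/4.05 = 679.000 and Q₂ = 3797.28/4.05 = 937.600 (equivalently, work directly with expenditure since P cancels).
Midpoint %ΔQ = (3797.28 − 2749.95)/3273.62 = 0.31993; midpoint %ΔI = (110000 − 83700)/96850 = 0.27155.
η = 0.31993 / 0.27155 = 1.178.

1.178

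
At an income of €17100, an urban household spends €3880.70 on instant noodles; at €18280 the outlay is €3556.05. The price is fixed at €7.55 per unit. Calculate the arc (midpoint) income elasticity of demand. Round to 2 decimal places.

With a constant price, Q₁ = 3880.70/7.55 = 514.000 and Q₂ = 3556.05/7.55 = 471.000 (equivalently, work directly with expenditure since P cancels).
Midpoint %ΔQ = (3556.05 − 3880.70)/3718.38 = -0.08731; midpoint %ΔI = (18280 − 17100)/17690 = 0.06670.
η = -0.08731 / 0.06670 = -1.31.

-1.31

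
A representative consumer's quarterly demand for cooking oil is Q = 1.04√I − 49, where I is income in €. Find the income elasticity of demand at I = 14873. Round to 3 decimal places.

0.815

At I = 14873: Q = 77.833.
dQ/dI = 1.04/(2√I) = 0.00426387 at this income.
η = (dQ/dI)·(I/Q) = 0.00426387 × (14873/77.833) = 0.815.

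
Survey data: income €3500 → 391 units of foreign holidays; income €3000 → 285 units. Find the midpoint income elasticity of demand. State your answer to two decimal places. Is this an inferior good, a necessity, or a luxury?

2.04 (luxury)

ΔQ = 285 − 391 = -106; midpoint Q̄ = (391 + 285)/2 = 338.
ΔI = 3000 − 3500 = -500; midpoint Ī = (3500 + 3000)/2 = 3250.
η = (ΔQ/Q̄) ÷ (ΔI/Ī) = (-106/338) ÷ (-500/3250) = 2.04.
η > 1 ⇒ luxury.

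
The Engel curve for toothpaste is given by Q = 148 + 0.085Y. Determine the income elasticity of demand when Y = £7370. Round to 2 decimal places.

0.81

At Y = 7370: Q = 774.450.
dQ/dY = 0.085.
η = (dQ/dY)·(Y/Q) = 0.085 × (7370/774.450) = 0.81.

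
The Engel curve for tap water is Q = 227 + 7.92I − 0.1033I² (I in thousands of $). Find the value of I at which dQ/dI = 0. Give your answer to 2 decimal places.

dQ/dI = 7.92 − 0.2066I.
The good is inferior where dQ/dI < 0. Setting dQ/dI = 0 gives I = 7.92 / 0.2066 = 38.33.

38.33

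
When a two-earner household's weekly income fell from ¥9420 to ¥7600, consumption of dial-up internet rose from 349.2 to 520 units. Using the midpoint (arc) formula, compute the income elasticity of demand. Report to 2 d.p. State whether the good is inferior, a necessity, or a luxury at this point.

ΔQ = 520 − 349.2 = 170.8; midpoint Q̄ = (349.2 + 520)/2 = 434.6.
ΔI = 7600 − 9420 = -1820; midpoint Ī = (9420 + 7600)/2 = 8510.
η = (ΔQ/Q̄) ÷ (ΔI/Ī) = (170.8/434.6) ÷ (-1820/8510) = -1.84.
η < 0 ⇒ inferior good.

-1.84 (inferior good)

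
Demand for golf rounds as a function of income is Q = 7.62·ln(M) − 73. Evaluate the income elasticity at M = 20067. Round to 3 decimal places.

At M = 20067: Q = 2.490.
dQ/dM = 7.62/M = 0.000379728 at this income.
η = (dQ/dM)·(M/Q) = 0.000379728 × (20067/2.490) = 3.060.

3.060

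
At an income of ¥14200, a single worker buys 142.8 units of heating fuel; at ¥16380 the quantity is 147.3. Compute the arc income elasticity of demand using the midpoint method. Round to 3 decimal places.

ΔQ = 147.3 − 142.8 = 4.5; midpoint Q̄ = (142.8 + 147.3)/2 = 145.05.
ΔI = 16380 − 14200 = 2180; midpoint Ī = (14200 + 16380)/2 = 15290.
η = (ΔQ/Q̄) ÷ (ΔI/Ī) = (4.5/145.05) ÷ (2180/15290) = 0.218.

0.218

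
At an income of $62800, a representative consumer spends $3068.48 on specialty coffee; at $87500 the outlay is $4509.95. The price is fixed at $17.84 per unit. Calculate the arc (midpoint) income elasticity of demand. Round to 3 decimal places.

With a constant price, Q₁ = 3068.48/17.84 = 172.000 and Q₂ = 4509.95/17.84 = 252.800 (equivalently, work directly with expenditure since P cancels).
Midpoint %ΔQ = (4509.95 − 3068.48)/3789.22 = 0.38041; midpoint %ΔI = (87500 − 62800)/75150 = 0.32868.
η = 0.38041 / 0.32868 = 1.157.

1.157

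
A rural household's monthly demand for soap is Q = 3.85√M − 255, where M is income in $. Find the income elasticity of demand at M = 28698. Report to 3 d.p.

At M = 28698: Q = 397.209.
dQ/dM = 3.85/(2√M) = 0.0113633 at this income.
η = (dQ/dM)·(M/Q) = 0.0113633 × (28698/397.209) = 0.821.

0.821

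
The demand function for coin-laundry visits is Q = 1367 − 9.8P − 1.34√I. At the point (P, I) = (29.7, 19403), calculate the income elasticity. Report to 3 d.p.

At P = 29.7, I = 19403: Q = 889.285.
Holding P constant, ∂Q/∂I = -1.34/(2√I) = -0.00480995.
η_I = (∂Q/∂I)·(I/Q) = -0.00480995 × (19403/889.285) = -0.105.

-0.105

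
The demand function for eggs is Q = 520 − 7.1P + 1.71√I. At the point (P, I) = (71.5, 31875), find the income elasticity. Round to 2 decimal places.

At P = 71.5, I = 31875: Q = 317.646.
Holding P constant, ∂Q/∂I = 1.71/(2√I) = 0.00478896.
η_I = (∂Q/∂I)·(I/Q) = 0.00478896 × (31875/317.646) = 0.48.

0.48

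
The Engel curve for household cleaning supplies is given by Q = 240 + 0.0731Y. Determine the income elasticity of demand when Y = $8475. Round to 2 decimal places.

0.72

At Y = 8475: Q = 859.523.
dQ/dY = 0.0731.
η = (dQ/dY)·(Y/Q) = 0.0731 × (8475/859.523) = 0.72.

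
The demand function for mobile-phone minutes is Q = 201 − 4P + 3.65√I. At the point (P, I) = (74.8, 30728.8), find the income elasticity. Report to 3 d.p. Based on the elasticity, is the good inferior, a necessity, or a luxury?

0.591 (necessity)

At P = 74.8, I = 30728.8: Q = 541.632.
Holding P constant, ∂Q/∂I = 3.65/(2√I) = 0.0104109.
η_I = (∂Q/∂I)·(I/Q) = 0.0104109 × (30728.8/541.632) = 0.591.
Since 0 < η < 1, this is a necessity.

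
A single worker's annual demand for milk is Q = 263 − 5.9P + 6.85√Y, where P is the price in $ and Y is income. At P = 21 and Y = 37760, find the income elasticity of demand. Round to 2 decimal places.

At P = 21, Y = 37760: Q = 1470.187.
Holding P constant, ∂Q/∂Y = 6.85/(2√Y) = 0.0176256.
η_Y = (∂Q/∂Y)·(Y/Q) = 0.0176256 × (37760/1470.187) = 0.45.

0.45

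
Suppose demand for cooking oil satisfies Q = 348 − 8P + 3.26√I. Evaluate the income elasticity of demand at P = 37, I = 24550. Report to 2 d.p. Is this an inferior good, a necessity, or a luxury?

0.45 (necessity)

At P = 37, I = 24550: Q = 562.791.
Holding P constant, ∂Q/∂I = 3.26/(2√I) = 0.0104031.
η_I = (∂Q/∂I)·(I/Q) = 0.0104031 × (24550/562.791) = 0.45.
Since 0 < η < 1, this is a necessity.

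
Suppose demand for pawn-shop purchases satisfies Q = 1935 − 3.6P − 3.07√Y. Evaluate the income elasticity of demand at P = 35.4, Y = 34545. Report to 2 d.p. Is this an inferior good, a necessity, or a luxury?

-0.23 (inferior good)

At P = 35.4, Y = 34545: Q = 1236.961.
Holding P constant, ∂Q/∂Y = -3.07/(2√Y) = -0.00825878.
η_Y = (∂Q/∂Y)·(Y/Q) = -0.00825878 × (34545/1236.961) = -0.23.
Since η < 0, this is an inferior good.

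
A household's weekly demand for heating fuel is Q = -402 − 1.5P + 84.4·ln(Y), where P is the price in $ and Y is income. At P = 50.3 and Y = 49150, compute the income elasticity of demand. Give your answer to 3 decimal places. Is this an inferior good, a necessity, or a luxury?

0.194 (necessity)

At P = 50.3, Y = 49150: Q = 434.292.
Holding P constant, ∂Q/∂Y = 84.4/Y = 0.00171719.
η_Y = (∂Q/∂Y)·(Y/Q) = 0.00171719 × (49150/434.292) = 0.194.
Since 0 < η < 1, this is a necessity.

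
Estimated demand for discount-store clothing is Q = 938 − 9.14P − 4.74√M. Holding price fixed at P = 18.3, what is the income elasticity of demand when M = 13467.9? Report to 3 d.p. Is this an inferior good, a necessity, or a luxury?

-1.246 (inferior good)

At P = 18.3, M = 13467.9: Q = 220.655.
Holding P constant, ∂Q/∂M = -4.74/(2√M) = -0.020422.
η_M = (∂Q/∂M)·(M/Q) = -0.020422 × (13467.9/220.655) = -1.246.
Since η < 0, this is an inferior good.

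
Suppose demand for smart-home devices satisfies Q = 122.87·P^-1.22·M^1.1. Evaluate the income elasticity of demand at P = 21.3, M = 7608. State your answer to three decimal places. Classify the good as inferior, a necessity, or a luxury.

1.100 (luxury)

For a multiplicative demand Q = A·P^α·M^β, the income elasticity is β everywhere.
Here β = 1.1, so η = 1.100.
Since η > 1, this is a luxury.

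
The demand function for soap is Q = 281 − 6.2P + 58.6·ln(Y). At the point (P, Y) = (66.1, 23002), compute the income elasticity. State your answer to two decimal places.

At P = 66.1, Y = 23002: Q = 459.720.
Holding P constant, ∂Q/∂Y = 58.6/Y = 0.0025476.
η_Y = (∂Q/∂Y)·(Y/Q) = 0.0025476 × (23002/459.720) = 0.13.

0.13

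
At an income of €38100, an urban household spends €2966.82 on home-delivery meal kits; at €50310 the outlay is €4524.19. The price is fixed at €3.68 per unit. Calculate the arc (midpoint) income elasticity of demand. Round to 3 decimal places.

With a constant price, Q₁ = 2966.82/3.68 = 806.201 and Q₂ = 4524.19/3.68 = 1229.399 (equivalently, work directly with expenditure since P cancels).
Midpoint %ΔQ = (4524.19 − 2966.82)/3745.51 = 0.41580; midpoint %ΔI = (50310 − 38100)/44205 = 0.27621.
η = 0.41580 / 0.27621 = 1.505.

1.505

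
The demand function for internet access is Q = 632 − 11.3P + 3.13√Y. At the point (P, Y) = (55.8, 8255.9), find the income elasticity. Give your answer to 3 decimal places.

At P = 55.8, Y = 8255.9: Q = 285.858.
Holding P constant, ∂Q/∂Y = 3.13/(2√Y) = 0.0172239.
η_Y = (∂Q/∂Y)·(Y/Q) = 0.0172239 × (8255.9/285.858) = 0.497.

0.497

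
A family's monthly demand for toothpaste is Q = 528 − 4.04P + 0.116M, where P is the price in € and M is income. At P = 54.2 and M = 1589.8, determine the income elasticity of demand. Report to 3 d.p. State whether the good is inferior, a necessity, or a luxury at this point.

0.374 (necessity)

At P = 54.2, M = 1589.8: Q = 493.449.
Holding P constant, ∂Q/∂M = 0.116.
η_M = (∂Q/∂M)·(M/Q) = 0.116 × (1589.8/493.449) = 0.374.
Since 0 < η < 1, this is a necessity.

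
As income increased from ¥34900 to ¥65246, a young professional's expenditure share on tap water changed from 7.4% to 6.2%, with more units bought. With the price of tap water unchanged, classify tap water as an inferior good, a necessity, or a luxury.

Quantity rises but the budget share falls as income rises, so 0 < η < 1.

necessity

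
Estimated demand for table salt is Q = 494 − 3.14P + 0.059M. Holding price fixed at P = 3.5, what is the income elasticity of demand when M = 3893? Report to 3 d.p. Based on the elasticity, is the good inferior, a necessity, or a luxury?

0.322 (necessity)

At P = 3.5, M = 3893: Q = 712.697.
Holding P constant, ∂Q/∂M = 0.059.
η_M = (∂Q/∂M)·(M/Q) = 0.059 × (3893/712.697) = 0.322.
Since 0 < η < 1, this is a necessity.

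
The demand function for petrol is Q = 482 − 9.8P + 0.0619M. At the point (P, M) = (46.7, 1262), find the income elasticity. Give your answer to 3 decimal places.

At P = 46.7, M = 1262: Q = 102.458.
Holding P constant, ∂Q/∂M = 0.0619.
η_M = (∂Q/∂M)·(M/Q) = 0.0619 × (1262/102.458) = 0.762.

0.762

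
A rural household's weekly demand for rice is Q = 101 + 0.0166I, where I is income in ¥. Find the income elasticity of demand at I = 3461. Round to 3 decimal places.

At I = 3461: Q = 158.453.
dQ/dI = 0.0166.
η = (dQ/dI)·(I/Q) = 0.0166 × (3461/158.453) = 0.363.

0.363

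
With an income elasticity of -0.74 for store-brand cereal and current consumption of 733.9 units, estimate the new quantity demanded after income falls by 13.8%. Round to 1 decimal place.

808.8

%ΔQ ≈ η × %ΔI = -0.74 × (-13.8%) = 10.212%.
New Q ≈ 733.9 × (1 + 0.10212) = 808.8.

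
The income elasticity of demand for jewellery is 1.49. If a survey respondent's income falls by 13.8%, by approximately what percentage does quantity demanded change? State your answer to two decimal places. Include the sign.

-20.56%

%ΔQ ≈ η × %ΔI = 1.49 × (-13.8%) = -20.56%.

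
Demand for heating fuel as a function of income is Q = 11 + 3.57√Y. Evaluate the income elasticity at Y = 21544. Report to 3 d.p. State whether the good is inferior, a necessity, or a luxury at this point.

0.490 (necessity)

At Y = 21544: Q = 535.000.
dQ/dY = 3.57/(2√Y) = 0.0121612 at this income.
η = (dQ/dY)·(Y/Q) = 0.0121612 × (21544/535.000) = 0.490.
Since 0 < η < 1, the good is a necessity.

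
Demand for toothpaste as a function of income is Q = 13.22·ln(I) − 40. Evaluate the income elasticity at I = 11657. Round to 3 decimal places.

0.158

At I = 11657: Q = 83.788.
dQ/dI = 13.22/I = 0.00113408 at this income.
η = (dQ/dI)·(I/Q) = 0.00113408 × (11657/83.788) = 0.158.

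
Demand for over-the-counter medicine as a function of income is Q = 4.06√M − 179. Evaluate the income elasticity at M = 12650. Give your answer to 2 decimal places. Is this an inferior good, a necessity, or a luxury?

At M = 12650: Q = 277.637.
dQ/dM = 4.06/(2√M) = 0.0180489 at this income.
η = (dQ/dM)·(M/Q) = 0.0180489 × (12650/277.637) = 0.82.
Since 0 < η < 1, the good is a necessity.

0.82 (necessity)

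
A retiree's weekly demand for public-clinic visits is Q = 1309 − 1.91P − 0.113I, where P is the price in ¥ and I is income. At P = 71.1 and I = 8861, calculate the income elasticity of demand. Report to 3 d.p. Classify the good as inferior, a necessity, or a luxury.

At P = 71.1, I = 8861: Q = 171.906.
Holding P constant, ∂Q/∂I = −0.113.
η_I = (∂Q/∂I)·(I/Q) = -0.113 × (8861/171.906) = -5.825.
Since η < 0, this is an inferior good.

-5.825 (inferior good)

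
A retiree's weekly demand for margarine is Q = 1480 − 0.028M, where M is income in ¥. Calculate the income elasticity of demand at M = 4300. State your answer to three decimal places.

At M = 4300: Q = 1359.600.
dQ/dM = −0.028.
η = (dQ/dM)·(M/Q) = -0.028 × (4300/1359.600) = -0.089.

-0.089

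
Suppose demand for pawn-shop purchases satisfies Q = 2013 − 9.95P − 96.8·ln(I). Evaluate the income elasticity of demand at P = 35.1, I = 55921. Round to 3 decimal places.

At P = 35.1, I = 55921: Q = 605.567.
Holding P constant, ∂Q/∂I = -96.8/I = -0.00173101.
η_I = (∂Q/∂I)·(I/Q) = -0.00173101 × (55921/605.567) = -0.160.

-0.160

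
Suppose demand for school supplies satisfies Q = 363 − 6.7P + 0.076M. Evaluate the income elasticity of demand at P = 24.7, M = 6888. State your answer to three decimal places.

0.726

At P = 24.7, M = 6888: Q = 720.998.
Holding P constant, ∂Q/∂M = 0.076.
η_M = (∂Q/∂M)·(M/Q) = 0.076 × (6888/720.998) = 0.726.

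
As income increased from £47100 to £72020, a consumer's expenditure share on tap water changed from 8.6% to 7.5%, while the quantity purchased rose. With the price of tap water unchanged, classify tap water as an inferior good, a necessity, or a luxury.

necessity

Quantity rises but the budget share falls as income rises, so 0 < η < 1.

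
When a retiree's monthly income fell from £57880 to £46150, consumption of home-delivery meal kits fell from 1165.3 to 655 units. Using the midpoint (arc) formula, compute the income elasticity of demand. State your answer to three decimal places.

2.486

ΔQ = 655 − 1165.3 = -510.3; midpoint Q̄ = (1165.3 + 655)/2 = 910.15.
ΔI = 46150 − 57880 = -11730; midpoint Ī = (57880 + 46150)/2 = 52015.
η = (ΔQ/Q̄) ÷ (ΔI/Ī) = (-510.3/910.15) ÷ (-11730/52015) = 2.486.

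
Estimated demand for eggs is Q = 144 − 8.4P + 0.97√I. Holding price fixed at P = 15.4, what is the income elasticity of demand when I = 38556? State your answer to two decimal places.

0.46

At P = 15.4, I = 38556: Q = 205.106.
Holding P constant, ∂Q/∂I = 0.97/(2√I) = 0.00246999.
η_I = (∂Q/∂I)·(I/Q) = 0.00246999 × (38556/205.106) = 0.46.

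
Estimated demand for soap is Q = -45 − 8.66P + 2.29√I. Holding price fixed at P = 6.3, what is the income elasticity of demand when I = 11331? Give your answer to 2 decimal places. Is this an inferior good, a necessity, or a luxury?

At P = 6.3, I = 11331: Q = 144.206.
Holding P constant, ∂Q/∂I = 2.29/(2√I) = 0.0107565.
η_I = (∂Q/∂I)·(I/Q) = 0.0107565 × (11331/144.206) = 0.85.
Since 0 < η < 1, this is a necessity.

0.85 (necessity)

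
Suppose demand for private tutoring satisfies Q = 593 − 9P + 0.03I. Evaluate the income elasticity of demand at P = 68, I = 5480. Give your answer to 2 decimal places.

1.13

At P = 68, I = 5480: Q = 145.400.
Holding P constant, ∂Q/∂I = 0.03.
η_I = (∂Q/∂I)·(I/Q) = 0.03 × (5480/145.400) = 1.13.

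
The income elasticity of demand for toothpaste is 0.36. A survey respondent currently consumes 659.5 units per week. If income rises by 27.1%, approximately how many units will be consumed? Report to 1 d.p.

%ΔQ ≈ η × %ΔI = 0.36 × 27.1% = 9.756%.
New Q ≈ 659.5 × (1 + 0.09756) = 723.8.

723.8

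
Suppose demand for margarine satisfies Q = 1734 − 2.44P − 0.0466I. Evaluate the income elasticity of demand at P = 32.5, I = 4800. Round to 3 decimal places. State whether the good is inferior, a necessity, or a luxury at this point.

At P = 32.5, I = 4800: Q = 1431.020.
Holding P constant, ∂Q/∂I = −0.0466.
η_I = (∂Q/∂I)·(I/Q) = -0.0466 × (4800/1431.020) = -0.156.
Since η < 0, this is an inferior good.

-0.156 (inferior good)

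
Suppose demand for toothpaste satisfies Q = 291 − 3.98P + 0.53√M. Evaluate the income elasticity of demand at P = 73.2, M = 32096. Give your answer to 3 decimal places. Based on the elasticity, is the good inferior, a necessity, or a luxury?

At P = 73.2, M = 32096: Q = 94.615.
Holding P constant, ∂Q/∂M = 0.53/(2√M) = 0.00147918.
η_M = (∂Q/∂M)·(M/Q) = 0.00147918 × (32096/94.615) = 0.502.
Since 0 < η < 1, this is a necessity.

0.502 (necessity)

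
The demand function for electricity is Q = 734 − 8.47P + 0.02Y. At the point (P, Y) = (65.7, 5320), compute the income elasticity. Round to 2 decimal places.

At P = 65.7, Y = 5320: Q = 283.921.
Holding P constant, ∂Q/∂Y = 0.02.
η_Y = (∂Q/∂Y)·(Y/Q) = 0.02 × (5320/283.921) = 0.37.

0.37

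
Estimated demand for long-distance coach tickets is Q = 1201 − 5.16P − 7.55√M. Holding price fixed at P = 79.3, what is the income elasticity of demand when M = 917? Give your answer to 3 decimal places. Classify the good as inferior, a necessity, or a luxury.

At P = 79.3, M = 917: Q = 563.183.
Holding P constant, ∂Q/∂M = -7.55/(2√M) = -0.124661.
η_M = (∂Q/∂M)·(M/Q) = -0.124661 × (917/563.183) = -0.203.
Since η < 0, this is an inferior good.

-0.203 (inferior good)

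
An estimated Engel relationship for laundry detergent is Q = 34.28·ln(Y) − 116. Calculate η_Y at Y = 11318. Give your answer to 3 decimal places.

0.168

At Y = 11318: Q = 203.975.
dQ/dY = 34.28/Y = 0.0030288 at this income.
η = (dQ/dY)·(Y/Q) = 0.0030288 × (11318/203.975) = 0.168.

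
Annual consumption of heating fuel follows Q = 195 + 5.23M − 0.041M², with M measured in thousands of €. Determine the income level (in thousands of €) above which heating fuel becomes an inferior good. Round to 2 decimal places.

dQ/dM = 5.23 − 0.082M.
The good is inferior where dQ/dM < 0. Setting dQ/dM = 0 gives M = 5.23 / 0.082 = 63.78.

63.78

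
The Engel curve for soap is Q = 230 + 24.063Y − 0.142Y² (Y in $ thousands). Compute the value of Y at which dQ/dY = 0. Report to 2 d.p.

dQ/dY = 24.063 − 0.284Y.
The good is inferior where dQ/dY < 0. Setting dQ/dY = 0 gives Y = 24.063 / 0.284 = 84.73.

84.73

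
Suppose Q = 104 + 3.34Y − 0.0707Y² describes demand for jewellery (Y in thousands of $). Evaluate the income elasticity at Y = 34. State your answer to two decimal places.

At Y = 34: Q = 135.8308.
dQ/dY = 3.34 − 0.1414Y = -1.46760.
η = (dQ/dY)·(Y/Q) = -1.46760 × (34/135.8308) = -0.37.

-0.37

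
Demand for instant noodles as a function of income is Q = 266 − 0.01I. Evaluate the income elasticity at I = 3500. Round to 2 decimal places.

At I = 3500: Q = 231.000.
dQ/dI = −0.01.
η = (dQ/dI)·(I/Q) = -0.01 × (3500/231.000) = -0.15.

-0.15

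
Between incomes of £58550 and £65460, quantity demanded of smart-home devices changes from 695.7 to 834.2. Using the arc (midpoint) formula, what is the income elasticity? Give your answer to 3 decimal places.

ΔQ = 834.2 − 695.7 = 138.5; midpoint Q̄ = (695.7 + 834.2)/2 = 764.95.
ΔI = 65460 − 58550 = 6910; midpoint Ī = (58550 + 65460)/2 = 62005.
η = (ΔQ/Q̄) ÷ (ΔI/Ī) = (138.5/764.95) ÷ (6910/62005) = 1.625.

1.625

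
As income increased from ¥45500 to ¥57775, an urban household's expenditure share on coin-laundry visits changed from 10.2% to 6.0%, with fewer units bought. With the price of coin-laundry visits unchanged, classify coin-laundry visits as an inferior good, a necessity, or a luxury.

Quantity demanded falls as income rises, so η < 0.

inferior good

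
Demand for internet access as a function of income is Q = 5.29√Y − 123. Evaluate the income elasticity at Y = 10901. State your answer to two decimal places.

At Y = 10901: Q = 429.318.
dQ/dY = 5.29/(2√Y) = 0.0253333 at this income.
η = (dQ/dY)·(Y/Q) = 0.0253333 × (10901/429.318) = 0.64.

0.64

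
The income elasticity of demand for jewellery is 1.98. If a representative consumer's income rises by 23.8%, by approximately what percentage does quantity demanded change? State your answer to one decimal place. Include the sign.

%ΔQ ≈ η × %ΔI = 1.98 × 23.8% = 47.1%.

47.1%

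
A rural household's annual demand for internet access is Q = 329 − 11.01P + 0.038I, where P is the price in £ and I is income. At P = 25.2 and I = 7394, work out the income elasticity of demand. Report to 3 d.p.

0.845

At P = 25.2, I = 7394: Q = 332.520.
Holding P constant, ∂Q/∂I = 0.038.
η_I = (∂Q/∂I)·(I/Q) = 0.038 × (7394/332.520) = 0.845.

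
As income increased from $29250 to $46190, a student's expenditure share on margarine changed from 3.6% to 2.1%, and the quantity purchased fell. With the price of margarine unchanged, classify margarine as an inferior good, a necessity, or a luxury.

inferior good

Quantity demanded falls as income rises, so η < 0.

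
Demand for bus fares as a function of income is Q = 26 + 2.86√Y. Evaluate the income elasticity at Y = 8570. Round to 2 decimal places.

At Y = 8570: Q = 290.762.
dQ/dY = 2.86/(2√Y) = 0.0154471 at this income.
η = (dQ/dY)·(Y/Q) = 0.0154471 × (8570/290.762) = 0.46.

0.46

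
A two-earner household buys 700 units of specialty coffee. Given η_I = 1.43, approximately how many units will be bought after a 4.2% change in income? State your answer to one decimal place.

742.0

%ΔQ ≈ η × %ΔI = 1.43 × 4.2% = 6.006%.
New Q ≈ 700 × (1 + 0.06006) = 742.0.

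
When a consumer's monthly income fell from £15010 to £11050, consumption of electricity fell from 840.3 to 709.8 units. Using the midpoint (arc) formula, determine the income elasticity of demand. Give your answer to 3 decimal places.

ΔQ = 709.8 − 840.3 = -130.5; midpoint Q̄ = (840.3 + 709.8)/2 = 775.05.
ΔI = 11050 − 15010 = -3960; midpoint Ī = (15010 + 11050)/2 = 13030.
η = (ΔQ/Q̄) ÷ (ΔI/Ī) = (-130.5/775.05) ÷ (-3960/13030) = 0.554.

0.554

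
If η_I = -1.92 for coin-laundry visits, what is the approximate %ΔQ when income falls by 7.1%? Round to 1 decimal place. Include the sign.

13.6%

%ΔQ ≈ η × %ΔI = -1.92 × (-7.1%) = 13.6%.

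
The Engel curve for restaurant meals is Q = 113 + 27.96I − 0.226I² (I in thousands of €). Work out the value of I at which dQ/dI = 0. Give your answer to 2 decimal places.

dQ/dI = 27.96 − 0.452I.
The good is inferior where dQ/dI < 0. Setting dQ/dI = 0 gives I = 27.96 / 0.452 = 61.86.

61.86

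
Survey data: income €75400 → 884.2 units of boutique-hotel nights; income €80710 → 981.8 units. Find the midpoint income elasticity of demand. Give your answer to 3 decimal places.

1.538

ΔQ = 981.8 − 884.2 = 97.6; midpoint Q̄ = (884.2 + 981.8)/2 = 933.
ΔI = 80710 − 75400 = 5310; midpoint Ī = (75400 + 80710)/2 = 78055.
η = (ΔQ/Q̄) ÷ (ΔI/Ī) = (97.6/933) ÷ (5310/78055) = 1.538.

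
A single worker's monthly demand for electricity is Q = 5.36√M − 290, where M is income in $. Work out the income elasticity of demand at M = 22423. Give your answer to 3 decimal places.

0.783

At M = 22423: Q = 512.623.
dQ/dM = 5.36/(2√M) = 0.0178973 at this income.
η = (dQ/dM)·(M/Q) = 0.0178973 × (22423/512.623) = 0.783.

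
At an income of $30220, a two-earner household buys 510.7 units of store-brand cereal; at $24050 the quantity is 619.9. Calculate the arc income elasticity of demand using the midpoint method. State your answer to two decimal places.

-0.85

ΔQ = 619.9 − 510.7 = 109.2; midpoint Q̄ = (510.7 + 619.9)/2 = 565.3.
ΔI = 24050 − 30220 = -6170; midpoint Ī = (30220 + 24050)/2 = 27135.
η = (ΔQ/Q̄) ÷ (ΔI/Ī) = (109.2/565.3) ÷ (-6170/27135) = -0.85.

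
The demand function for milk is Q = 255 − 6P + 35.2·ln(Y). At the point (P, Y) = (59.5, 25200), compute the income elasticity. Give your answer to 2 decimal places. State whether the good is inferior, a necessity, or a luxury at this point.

0.14 (necessity)

At P = 59.5, Y = 25200: Q = 254.738.
Holding P constant, ∂Q/∂Y = 35.2/Y = 0.00139683.
η_Y = (∂Q/∂Y)·(Y/Q) = 0.00139683 × (25200/254.738) = 0.14.
Since 0 < η < 1, this is a necessity.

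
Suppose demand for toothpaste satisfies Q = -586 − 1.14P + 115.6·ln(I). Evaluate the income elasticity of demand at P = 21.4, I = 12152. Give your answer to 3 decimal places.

At P = 21.4, I = 12152: Q = 476.851.
Holding P constant, ∂Q/∂I = 115.6/I = 0.00951284.
η_I = (∂Q/∂I)·(I/Q) = 0.00951284 × (12152/476.851) = 0.242.

0.242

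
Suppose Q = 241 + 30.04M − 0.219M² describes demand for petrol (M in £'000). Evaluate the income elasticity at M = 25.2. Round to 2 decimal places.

0.56

At M = 25.2: Q = 858.9342.
dQ/dM = 30.04 − 0.438M = 19.00240.
η = (dQ/dM)·(M/Q) = 19.00240 × (25.2/858.9342) = 0.56.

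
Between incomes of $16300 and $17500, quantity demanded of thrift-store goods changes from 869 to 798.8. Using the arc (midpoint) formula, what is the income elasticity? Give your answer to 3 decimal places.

ΔQ = 798.8 − 869 = -70.2; midpoint Q̄ = (869 + 798.8)/2 = 833.9.
ΔI = 17500 − 16300 = 1200; midpoint Ī = (16300 + 17500)/2 = 16900.
η = (ΔQ/Q̄) ÷ (ΔI/Ī) = (-70.2/833.9) ÷ (1200/16900) = -1.186.

-1.186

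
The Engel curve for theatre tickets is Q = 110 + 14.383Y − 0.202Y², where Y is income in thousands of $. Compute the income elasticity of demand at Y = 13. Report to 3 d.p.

0.452

At Y = 13: Q = 262.8410.
dQ/dY = 14.383 − 0.404Y = 9.13100.
η = (dQ/dY)·(Y/Q) = 9.13100 × (13/262.8410) = 0.452.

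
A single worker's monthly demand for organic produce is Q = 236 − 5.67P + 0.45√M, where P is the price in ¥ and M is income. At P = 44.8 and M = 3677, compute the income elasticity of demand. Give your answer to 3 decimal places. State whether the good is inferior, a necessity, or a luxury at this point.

1.472 (luxury)

At P = 44.8, M = 3677: Q = 9.271.
Holding P constant, ∂Q/∂M = 0.45/(2√M) = 0.00371053.
η_M = (∂Q/∂M)·(M/Q) = 0.00371053 × (3677/9.271) = 1.472.
Since η > 1, this is a luxury.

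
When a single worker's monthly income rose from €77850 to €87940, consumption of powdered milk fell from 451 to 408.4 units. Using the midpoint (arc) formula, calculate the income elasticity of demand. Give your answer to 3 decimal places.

ΔQ = 408.4 − 451 = -42.6; midpoint Q̄ = (451 + 408.4)/2 = 429.7.
ΔI = 87940 − 77850 = 10090; midpoint Ī = (77850 + 87940)/2 = 82895.
η = (ΔQ/Q̄) ÷ (ΔI/Ī) = (-42.6/429.7) ÷ (10090/82895) = -0.814.

-0.814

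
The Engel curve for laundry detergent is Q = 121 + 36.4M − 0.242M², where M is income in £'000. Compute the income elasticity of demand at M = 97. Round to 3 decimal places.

-0.744

At M = 97: Q = 1374.8220.
dQ/dM = 36.4 − 0.484M = -10.54800.
η = (dQ/dM)·(M/Q) = -10.54800 × (97/1374.8220) = -0.744.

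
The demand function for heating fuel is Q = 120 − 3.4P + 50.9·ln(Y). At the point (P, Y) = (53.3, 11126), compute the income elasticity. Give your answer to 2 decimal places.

0.12

At P = 53.3, Y = 11126: Q = 413.017.
Holding P constant, ∂Q/∂Y = 50.9/Y = 0.00457487.
η_Y = (∂Q/∂Y)·(Y/Q) = 0.00457487 × (11126/413.017) = 0.12.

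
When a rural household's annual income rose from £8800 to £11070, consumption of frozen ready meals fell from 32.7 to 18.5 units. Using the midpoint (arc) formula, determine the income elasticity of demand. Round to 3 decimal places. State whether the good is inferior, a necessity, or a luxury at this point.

ΔQ = 18.5 − 32.7 = -14.2; midpoint Q̄ = (32.7 + 18.5)/2 = 25.6.
ΔI = 11070 − 8800 = 2270; midpoint Ī = (8800 + 11070)/2 = 9935.
η = (ΔQ/Q̄) ÷ (ΔI/Ī) = (-14.2/25.6) ÷ (2270/9935) = -2.428.
η < 0 ⇒ inferior good.

-2.428 (inferior good)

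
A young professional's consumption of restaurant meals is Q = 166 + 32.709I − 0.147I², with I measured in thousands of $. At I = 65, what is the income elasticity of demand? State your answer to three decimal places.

At I = 65: Q = 1671.0100.
dQ/dI = 32.709 − 0.294I = 13.59900.
η = (dQ/dI)·(I/Q) = 13.59900 × (65/1671.0100) = 0.529.

0.529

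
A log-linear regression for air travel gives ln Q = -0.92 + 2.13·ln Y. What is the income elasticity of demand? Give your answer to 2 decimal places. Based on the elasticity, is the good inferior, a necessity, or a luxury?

2.13 (luxury)

In a log-linear demand, the coefficient on ln Y is the income elasticity.
So η = 2.13.
η > 1 ⇒ luxury.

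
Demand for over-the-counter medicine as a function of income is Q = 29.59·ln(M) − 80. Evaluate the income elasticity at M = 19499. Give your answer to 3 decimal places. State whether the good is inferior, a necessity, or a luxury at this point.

At M = 19499: Q = 212.294.
dQ/dM = 29.59/M = 0.00151751 at this income.
η = (dQ/dM)·(M/Q) = 0.00151751 × (19499/212.294) = 0.139.
Since 0 < η < 1, the good is a necessity.

0.139 (necessity)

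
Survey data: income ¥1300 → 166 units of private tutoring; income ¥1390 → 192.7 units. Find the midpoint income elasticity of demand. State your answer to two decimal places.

2.22

ΔQ = 192.7 − 166 = 26.7; midpoint Q̄ = (166 + 192.7)/2 = 179.35.
ΔI = 1390 − 1300 = 90; midpoint Ī = (1300 + 1390)/2 = 1345.
η = (ΔQ/Q̄) ÷ (ΔI/Ī) = (26.7/179.35) ÷ (90/1345) = 2.22.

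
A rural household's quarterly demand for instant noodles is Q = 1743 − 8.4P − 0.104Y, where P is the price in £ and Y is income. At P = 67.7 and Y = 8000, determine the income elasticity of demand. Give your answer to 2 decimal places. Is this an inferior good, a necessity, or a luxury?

At P = 67.7, Y = 8000: Q = 342.320.
Holding P constant, ∂Q/∂Y = −0.104.
η_Y = (∂Q/∂Y)·(Y/Q) = -0.104 × (8000/342.320) = -2.43.
Since η < 0, this is an inferior good.

-2.43 (inferior good)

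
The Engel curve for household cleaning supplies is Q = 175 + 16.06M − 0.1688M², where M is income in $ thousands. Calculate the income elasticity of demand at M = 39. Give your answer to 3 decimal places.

At M = 39: Q = 544.5952.
dQ/dM = 16.06 − 0.3376M = 2.89360.
η = (dQ/dM)·(M/Q) = 2.89360 × (39/544.5952) = 0.207.

0.207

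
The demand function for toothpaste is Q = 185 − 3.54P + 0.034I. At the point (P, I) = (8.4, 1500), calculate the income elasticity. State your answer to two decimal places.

At P = 8.4, I = 1500: Q = 206.264.
Holding P constant, ∂Q/∂I = 0.034.
η_I = (∂Q/∂I)·(I/Q) = 0.034 × (1500/206.264) = 0.25.

0.25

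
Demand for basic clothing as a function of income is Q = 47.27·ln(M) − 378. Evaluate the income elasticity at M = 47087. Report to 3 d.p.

0.362

At M = 47087: Q = 130.613.
dQ/dM = 47.27/M = 0.00100389 at this income.
η = (dQ/dM)·(M/Q) = 0.00100389 × (47087/130.613) = 0.362.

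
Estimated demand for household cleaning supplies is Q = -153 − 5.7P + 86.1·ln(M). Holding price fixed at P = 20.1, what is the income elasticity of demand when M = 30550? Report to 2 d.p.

0.14

At P = 20.1, M = 30550: Q = 621.595.
Holding P constant, ∂Q/∂M = 86.1/M = 0.00281833.
η_M = (∂Q/∂M)·(M/Q) = 0.00281833 × (30550/621.595) = 0.14.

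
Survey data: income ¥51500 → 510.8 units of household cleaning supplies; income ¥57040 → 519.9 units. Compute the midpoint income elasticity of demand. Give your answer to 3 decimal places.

0.173

ΔQ = 519.9 − 510.8 = 9.1; midpoint Q̄ = (510.8 + 519.9)/2 = 515.35.
ΔI = 57040 − 51500 = 5540; midpoint Ī = (51500 + 57040)/2 = 54270.
η = (ΔQ/Q̄) ÷ (ΔI/Ī) = (9.1/515.35) ÷ (5540/54270) = 0.173.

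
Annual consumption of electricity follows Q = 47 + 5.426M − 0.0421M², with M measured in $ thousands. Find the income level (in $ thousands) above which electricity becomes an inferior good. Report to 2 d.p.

dQ/dM = 5.426 − 0.0842M.
The good is inferior where dQ/dM < 0. Setting dQ/dM = 0 gives M = 5.426 / 0.0842 = 64.44.

64.44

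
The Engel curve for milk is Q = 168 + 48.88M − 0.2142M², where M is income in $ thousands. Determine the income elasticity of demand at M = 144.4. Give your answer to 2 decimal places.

-0.68

At M = 144.4: Q = 2759.9107.
dQ/dM = 48.88 − 0.4284M = -12.98096.
η = (dQ/dM)·(M/Q) = -12.98096 × (144.4/2759.9107) = -0.68.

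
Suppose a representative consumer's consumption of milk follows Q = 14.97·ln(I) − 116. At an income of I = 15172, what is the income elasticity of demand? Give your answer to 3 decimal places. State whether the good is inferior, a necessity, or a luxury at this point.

At I = 15172: Q = 28.119.
dQ/dI = 14.97/I = 0.000986686 at this income.
η = (dQ/dI)·(I/Q) = 0.000986686 × (15172/28.119) = 0.532.
Since 0 < η < 1, the good is a necessity.

0.532 (necessity)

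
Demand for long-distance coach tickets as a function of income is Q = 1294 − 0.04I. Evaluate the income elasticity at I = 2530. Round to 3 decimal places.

At I = 2530: Q = 1192.800.
dQ/dI = −0.04.
η = (dQ/dI)·(I/Q) = -0.04 × (2530/1192.800) = -0.085.

-0.085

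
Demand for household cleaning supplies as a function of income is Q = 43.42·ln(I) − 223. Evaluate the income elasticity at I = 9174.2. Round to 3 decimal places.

0.251

At I = 9174.2: Q = 173.171.
dQ/dI = 43.42/I = 0.00473284 at this income.
η = (dQ/dI)·(I/Q) = 0.00473284 × (9174.2/173.171) = 0.251.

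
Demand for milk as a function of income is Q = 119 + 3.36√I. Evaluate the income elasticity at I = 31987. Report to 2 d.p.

At I = 31987: Q = 719.933.
dQ/dI = 3.36/(2√I) = 0.00939339 at this income.
η = (dQ/dI)·(I/Q) = 0.00939339 × (31987/719.933) = 0.42.

0.42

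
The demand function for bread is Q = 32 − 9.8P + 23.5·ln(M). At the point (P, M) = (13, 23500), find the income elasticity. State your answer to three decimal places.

0.167

At P = 13, M = 23500: Q = 141.122.
Holding P constant, ∂Q/∂M = 23.5/M = 0.001.
η_M = (∂Q/∂M)·(M/Q) = 0.001 × (23500/141.122) = 0.167.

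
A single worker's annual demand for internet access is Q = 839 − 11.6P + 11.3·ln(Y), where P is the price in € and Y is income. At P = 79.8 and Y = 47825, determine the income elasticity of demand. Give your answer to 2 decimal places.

At P = 79.8, Y = 47825: Q = 35.081.
Holding P constant, ∂Q/∂Y = 11.3/Y = 0.000236278.
η_Y = (∂Q/∂Y)·(Y/Q) = 0.000236278 × (47825/35.081) = 0.32.

0.32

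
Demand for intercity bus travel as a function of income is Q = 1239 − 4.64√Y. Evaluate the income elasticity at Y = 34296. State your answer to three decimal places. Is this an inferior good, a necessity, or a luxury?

-1.132 (inferior good)

At Y = 34296: Q = 379.710.
dQ/dY = -4.64/(2√Y) = -0.0125276 at this income.
η = (dQ/dY)·(Y/Q) = -0.0125276 × (34296/379.710) = -1.132.
Since η < 0, the good is an inferior good.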